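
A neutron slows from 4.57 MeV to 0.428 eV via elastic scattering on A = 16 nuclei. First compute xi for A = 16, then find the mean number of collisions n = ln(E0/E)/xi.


xi = 1 + (A-1)^2/(2A)*ln((A-1)/(A+1)) = 0.1199467 (for A = 16)
n = ln(E0/E) / xi
n = ln(4.57e6 / 0.428) / 0.1199467
n = ln(1.067757e+07) / 0.1199467 = 134.92

134.92


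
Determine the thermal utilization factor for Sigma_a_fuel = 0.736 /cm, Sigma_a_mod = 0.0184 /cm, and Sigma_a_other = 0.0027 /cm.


f = Sigma_a_fuel / (Sigma_a_fuel + Sigma_a_mod + Sigma_a_other)
f = 0.736 / (0.736 + 0.0184 + 0.0027)
f = 0.97213

0.97213


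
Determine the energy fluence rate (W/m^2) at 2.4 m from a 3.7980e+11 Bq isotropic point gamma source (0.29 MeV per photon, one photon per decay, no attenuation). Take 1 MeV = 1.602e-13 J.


psi = A * E * 1.602e-13 / (4*pi*r^2)
psi = 3.7980e+11 * 0.29 * 1.602e-13 / (4*pi*2.4^2)
psi = 2.4377e-04 W/m^2

2.4377e-04


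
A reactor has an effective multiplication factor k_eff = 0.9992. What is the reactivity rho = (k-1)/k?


rho = (k_eff - 1) / k_eff
rho = (0.9992 - 1) / 0.9992
rho = -8.0064e-04

-8.0064e-04


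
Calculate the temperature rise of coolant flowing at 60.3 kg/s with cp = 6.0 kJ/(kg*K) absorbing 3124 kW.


dT = Q / (m_dot * cp)
dT = 3124 / (60.3 * 6.0)
dT = 8.6346 C

8.6346


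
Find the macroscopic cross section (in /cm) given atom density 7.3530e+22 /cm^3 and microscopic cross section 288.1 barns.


Sigma = N * sigma_barns * 1e-24
Sigma = 7.3530e+22 * 288.1 * 1e-24
Sigma = 21.184 /cm

21.184


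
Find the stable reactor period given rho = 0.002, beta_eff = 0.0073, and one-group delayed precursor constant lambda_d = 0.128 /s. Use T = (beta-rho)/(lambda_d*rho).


T = (beta - rho) / (lambda_d * rho)
T = (0.0073 - 0.002) / (0.128 * 0.002)
T = 20.703 s

20.703


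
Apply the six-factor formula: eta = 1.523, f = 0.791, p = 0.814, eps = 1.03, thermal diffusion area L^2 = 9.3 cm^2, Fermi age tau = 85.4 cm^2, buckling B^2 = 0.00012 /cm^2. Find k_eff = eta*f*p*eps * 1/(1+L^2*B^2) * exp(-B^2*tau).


k_inf = eta*f*p*eps = 1.523*0.791*0.814*1.03 = 1.010039
P_TNL = 1/(1 + L^2*B^2) = 1/(1 + 9.3*0.00012) = 0.9988852
P_FNL = exp(-B^2*tau) = exp(-0.00012*85.4) = 0.9898043
k_eff = k_inf * P_TNL * P_FNL = 1.010039 * 0.9988852 * 0.9898043
k_eff = 0.99863

0.99863


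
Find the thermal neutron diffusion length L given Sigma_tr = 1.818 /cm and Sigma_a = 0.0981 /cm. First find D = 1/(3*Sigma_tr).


D = 1 / (3 * Sigma_tr) = 1 / (3 * 1.818) = 0.1833517 cm
L = sqrt(D / Sigma_a)
L = sqrt(0.1833517 / 0.0981)
L = 1.3671 cm

1.3671


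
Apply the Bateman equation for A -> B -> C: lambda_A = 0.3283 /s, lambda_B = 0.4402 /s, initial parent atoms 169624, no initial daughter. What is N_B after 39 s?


N_B(t) = lambda_A * N_A0 / (lambda_B - lambda_A) * [exp(-lambda_A*t) - exp(-lambda_B*t)]
exp(-0.3283*39) = 2.750577e-06; exp(-0.4402*39) = 3.500412e-08
N_B = 0.3283 * 169624 / (0.4402 - 0.3283) * (2.750577e-06 - 3.500412e-08)
N_B = 1.3514

1.3514


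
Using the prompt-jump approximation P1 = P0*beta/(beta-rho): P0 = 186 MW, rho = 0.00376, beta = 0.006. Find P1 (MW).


P1/P0 = beta / (beta - rho)
P1/P0 = 0.006 / (0.006 - 0.00376) = 2.678571
P1 = 186 * 2.678571 = 498.21 MW

498.21


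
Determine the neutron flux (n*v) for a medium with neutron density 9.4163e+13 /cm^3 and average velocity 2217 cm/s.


phi = n * v
phi = 9.4163e+13 * 2217
phi = 2.0876e+17 /cm^2/s

2.0876e+17


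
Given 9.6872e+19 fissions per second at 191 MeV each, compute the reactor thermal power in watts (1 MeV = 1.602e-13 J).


P = fission_rate * E_MeV * 1.602e-13
P = 9.6872e+19 * 191 * 1.602e-13
P = 2.9641e+09 W

2.9641e+09


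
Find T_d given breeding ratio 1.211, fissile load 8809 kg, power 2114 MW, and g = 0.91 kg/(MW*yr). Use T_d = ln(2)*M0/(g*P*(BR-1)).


Breeding gain G = BR - 1 = 1.211 - 1 = 0.211
Fissile production rate = g * P * G = 0.91 * 2114 * 0.211 = 405.90914 kg/yr
T_d = ln(2) * M0 / (g * P * G)
T_d = ln(2) * 8809 / 405.90914 = 15.043 yr

15.043


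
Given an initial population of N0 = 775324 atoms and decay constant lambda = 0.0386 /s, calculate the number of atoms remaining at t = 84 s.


N = N0 * exp(-lambda * t)
N = 775324 * exp(-0.0386 * 84)
N = 30292

30292


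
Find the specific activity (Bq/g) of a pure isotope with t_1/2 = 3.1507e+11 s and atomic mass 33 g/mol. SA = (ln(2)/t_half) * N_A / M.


lambda = ln(2) / t_half = ln(2) / 3.1507e+11 = 2.199978e-12 /s
SA = lambda * N_A / M
SA = 2.199978e-12 * 6.022e23 / 33
SA = 4.0146e+10 Bq/g

4.0146e+10


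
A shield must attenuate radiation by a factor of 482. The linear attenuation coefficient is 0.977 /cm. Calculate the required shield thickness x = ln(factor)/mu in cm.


x = ln(factor) / mu
x = ln(482) / 0.977
x = 6.3234 cm

6.3234


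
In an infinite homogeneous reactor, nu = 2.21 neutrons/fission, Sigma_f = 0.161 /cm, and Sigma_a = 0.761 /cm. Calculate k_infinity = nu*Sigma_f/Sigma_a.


k_inf = nu * Sigma_f / Sigma_a
k_inf = 2.21 * 0.161 / 0.761
k_inf = 0.46756

0.46756


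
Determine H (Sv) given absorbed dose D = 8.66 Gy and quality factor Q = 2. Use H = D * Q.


H = D * Q
H = 8.66 * 2
H = 17.320 Sv

17.320


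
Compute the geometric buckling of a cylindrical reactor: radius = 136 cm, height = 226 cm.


B^2 = (2.405/R)^2 + (pi/H)^2
B^2 = (2.405/136)^2 + (pi/226)^2
B^2 = 5.0595e-04 /cm^2

5.0595e-04


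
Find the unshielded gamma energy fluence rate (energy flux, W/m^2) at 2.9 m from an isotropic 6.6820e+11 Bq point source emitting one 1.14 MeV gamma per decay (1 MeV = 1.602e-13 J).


psi = A * E * 1.602e-13 / (4*pi*r^2)
psi = 6.6820e+11 * 1.14 * 1.602e-13 / (4*pi*2.9^2)
psi = 0.0011547 W/m^2

0.0011547


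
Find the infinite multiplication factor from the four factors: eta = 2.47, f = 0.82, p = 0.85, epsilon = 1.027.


k_inf = eta * f * p * epsilon
k_inf = 2.47 * 0.82 * 0.85 * 1.027
k_inf = 1.7681

1.7681


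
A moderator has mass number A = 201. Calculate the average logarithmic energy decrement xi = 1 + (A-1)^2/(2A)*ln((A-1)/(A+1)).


xi = 1 + (A-1)^2/(2A) * ln((A-1)/(A+1))
xi = 1 + (201-1)^2/(2*201) * ln((201-1)/(201 +1))
xi = 0.0099173

0.0099173


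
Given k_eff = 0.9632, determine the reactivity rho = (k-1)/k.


rho = (k_eff - 1) / k_eff
rho = (0.9632 - 1) / 0.9632
rho = -0.038206

-0.038206


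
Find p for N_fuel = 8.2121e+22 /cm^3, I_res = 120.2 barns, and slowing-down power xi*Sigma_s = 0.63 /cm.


p = exp(-N * I * 1e-24 / (xi*Sigma_s))
p = exp(-8.2121e+22 * 120.2 * 1e-24 / 0.63)
p = 1.5682e-07

1.5682e-07


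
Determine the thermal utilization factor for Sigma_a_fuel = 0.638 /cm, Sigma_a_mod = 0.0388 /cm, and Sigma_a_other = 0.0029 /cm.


f = Sigma_a_fuel / (Sigma_a_fuel + Sigma_a_mod + Sigma_a_other)
f = 0.638 / (0.638 + 0.0388 + 0.0029)
f = 0.93865

0.93865


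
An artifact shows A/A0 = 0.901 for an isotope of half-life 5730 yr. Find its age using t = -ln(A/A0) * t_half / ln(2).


lambda = ln(2) / t_half = ln(2) / 5730 = 1.209681e-04 /yr
t = -ln(A/A0) / lambda
t = -ln(0.901) / 1.209681e-04
t = 861.80 yr

861.80


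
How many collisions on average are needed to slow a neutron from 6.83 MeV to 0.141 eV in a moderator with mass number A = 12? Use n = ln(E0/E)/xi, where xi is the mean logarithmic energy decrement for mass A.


xi = 1 + (A-1)^2/(2A)*ln((A-1)/(A+1)) = 0.1577690 (for A = 12)
n = ln(E0/E) / xi
n = ln(6.83e6 / 0.141) / 0.1577690
n = ln(4.843972e+07) / 0.1577690 = 112.16

112.16


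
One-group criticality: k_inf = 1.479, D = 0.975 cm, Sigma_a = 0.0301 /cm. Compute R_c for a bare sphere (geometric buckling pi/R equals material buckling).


L^2 = D / Sigma_a = 0.975 / 0.0301 = 32.39203 cm^2
B_m^2 = (k_inf - 1) / L^2 = (1.479 - 1) / 32.39203 = 0.01478759 /cm^2
For a bare sphere: B_g = pi/R, so R_c = pi / sqrt(B_m^2)
R_c = pi / sqrt(0.01478759) = 25.835 cm

25.835


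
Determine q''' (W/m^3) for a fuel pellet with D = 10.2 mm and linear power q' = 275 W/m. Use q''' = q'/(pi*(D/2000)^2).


r = D / 2 / 1000 = 10.2 / 2 / 1000 = 0.0051 m
q''' = q' / (pi * r^2)
q''' = 275 / (pi * 0.0051^2)
q''' = 3.3654e+06 W/m^3

3.3654e+06


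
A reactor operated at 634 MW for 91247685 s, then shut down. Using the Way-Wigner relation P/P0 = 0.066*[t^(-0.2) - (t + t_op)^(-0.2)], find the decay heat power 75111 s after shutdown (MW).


P/P0 = 0.066 * [t^(-0.2) - (t + t_op)^(-0.2)]
P/P0 = 0.066 * [75111^(-0.2) - (75111 + 91247685)^(-0.2)]
P/P0 = 0.066 * [0.1058911 - 0.02557904] = 0.005300596
P = 634 * 0.005300596 = 3.3606 MW

3.3606


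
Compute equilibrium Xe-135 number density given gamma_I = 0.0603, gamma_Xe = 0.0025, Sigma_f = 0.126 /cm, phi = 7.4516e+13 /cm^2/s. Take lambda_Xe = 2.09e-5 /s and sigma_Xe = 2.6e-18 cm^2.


Xe_eq = (gamma_I + gamma_Xe) * Sigma_f * phi / (lambda_Xe + sigma_Xe * phi)
Numerator = (0.0603 + 0.0025) * 0.126 * 7.4516e+13 = 5.896302e+11
Denominator = 2.09e-5 + 2.6e-18 * 7.4516e+13 = 2.146416e-04
Xe_eq = 5.896302e+11 / 2.146416e-04 = 2.7470e+15 /cm^3

2.7470e+15


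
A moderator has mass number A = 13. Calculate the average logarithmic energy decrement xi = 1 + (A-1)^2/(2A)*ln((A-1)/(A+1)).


xi = 1 + (A-1)^2/(2A) * ln((A-1)/(A+1))
xi = 1 + (13-1)^2/(2*13) * ln((13-1)/(13 +1))
xi = 0.14624

0.14624


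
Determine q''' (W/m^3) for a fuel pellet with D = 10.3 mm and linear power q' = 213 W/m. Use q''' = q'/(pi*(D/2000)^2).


r = D / 2 / 1000 = 10.3 / 2 / 1000 = 0.00515 m
q''' = q' / (pi * r^2)
q''' = 213 / (pi * 0.00515^2)
q''' = 2.5563e+06 W/m^3

2.5563e+06


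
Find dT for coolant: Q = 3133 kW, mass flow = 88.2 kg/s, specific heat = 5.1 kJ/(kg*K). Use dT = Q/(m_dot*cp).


dT = Q / (m_dot * cp)
dT = 3133 / (88.2 * 5.1)
dT = 6.9650 C

6.9650


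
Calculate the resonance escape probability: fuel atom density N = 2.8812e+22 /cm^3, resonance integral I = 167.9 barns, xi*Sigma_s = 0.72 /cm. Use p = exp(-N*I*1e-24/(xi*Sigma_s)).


p = exp(-N * I * 1e-24 / (xi*Sigma_s))
p = exp(-2.8812e+22 * 167.9 * 1e-24 / 0.72)
p = 0.0012080

0.0012080


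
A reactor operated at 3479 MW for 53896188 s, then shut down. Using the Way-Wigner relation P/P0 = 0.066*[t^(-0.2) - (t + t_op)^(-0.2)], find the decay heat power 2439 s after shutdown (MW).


P/P0 = 0.066 * [t^(-0.2) - (t + t_op)^(-0.2)]
P/P0 = 0.066 * [2439^(-0.2) - (2439 + 53896188)^(-0.2)]
P/P0 = 0.066 * [0.2101637 - 0.02842395] = 0.01199482
P = 3479 * 0.01199482 = 41.730 MW

41.730


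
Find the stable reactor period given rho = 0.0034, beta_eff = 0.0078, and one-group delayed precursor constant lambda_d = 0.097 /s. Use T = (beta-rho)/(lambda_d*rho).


T = (beta - rho) / (lambda_d * rho)
T = (0.0078 - 0.0034) / (0.097 * 0.0034)
T = 13.341 s

13.341


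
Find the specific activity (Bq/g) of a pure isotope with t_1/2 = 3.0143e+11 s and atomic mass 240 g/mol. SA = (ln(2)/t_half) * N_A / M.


lambda = ln(2) / t_half = ln(2) / 3.0143e+11 = 2.299530e-12 /s
SA = lambda * N_A / M
SA = 2.299530e-12 * 6.022e23 / 240
SA = 5.7699e+09 Bq/g

5.7699e+09


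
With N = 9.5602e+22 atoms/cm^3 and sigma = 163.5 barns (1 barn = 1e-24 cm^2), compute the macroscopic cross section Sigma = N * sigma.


Sigma = N * sigma_barns * 1e-24
Sigma = 9.5602e+22 * 163.5 * 1e-24
Sigma = 15.631 /cm

15.631


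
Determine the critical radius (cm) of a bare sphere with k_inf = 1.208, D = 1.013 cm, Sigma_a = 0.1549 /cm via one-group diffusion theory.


L^2 = D / Sigma_a = 1.013 / 0.1549 = 6.539703 cm^2
B_m^2 = (k_inf - 1) / L^2 = (1.208 - 1) / 6.539703 = 0.03180573 /cm^2
For a bare sphere: B_g = pi/R, so R_c = pi / sqrt(B_m^2)
R_c = pi / sqrt(0.03180573) = 17.616 cm

17.616


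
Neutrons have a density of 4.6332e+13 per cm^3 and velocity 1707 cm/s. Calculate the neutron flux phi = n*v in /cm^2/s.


phi = n * v
phi = 4.6332e+13 * 1707
phi = 7.9089e+16 /cm^2/s

7.9089e+16


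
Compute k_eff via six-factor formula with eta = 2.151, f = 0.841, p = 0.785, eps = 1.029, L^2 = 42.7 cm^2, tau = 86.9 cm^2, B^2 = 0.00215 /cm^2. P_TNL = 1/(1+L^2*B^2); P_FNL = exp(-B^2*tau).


k_inf = eta*f*p*eps = 2.151*0.841*0.785*1.029 = 1.461240
P_TNL = 1/(1 + L^2*B^2) = 1/(1 + 42.7*0.00215) = 0.9159145
P_FNL = exp(-B^2*tau) = exp(-0.00215*86.9) = 0.8295806
k_eff = k_inf * P_TNL * P_FNL = 1.461240 * 0.9159145 * 0.8295806
k_eff = 1.1103

1.1103


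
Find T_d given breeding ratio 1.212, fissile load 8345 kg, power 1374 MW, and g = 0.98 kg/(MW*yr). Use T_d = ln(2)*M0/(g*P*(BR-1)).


Breeding gain G = BR - 1 = 1.212 - 1 = 0.212
Fissile production rate = g * P * G = 0.98 * 1374 * 0.212 = 285.46224 kg/yr
T_d = ln(2) * M0 / (g * P * G)
T_d = ln(2) * 8345 / 285.46224 = 20.263 yr

20.263


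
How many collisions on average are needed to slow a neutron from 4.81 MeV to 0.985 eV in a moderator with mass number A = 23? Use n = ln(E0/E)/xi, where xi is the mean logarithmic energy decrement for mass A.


xi = 1 + (A-1)^2/(2A)*ln((A-1)/(A+1)) = 0.08448899 (for A = 23)
n = ln(E0/E) / xi
n = ln(4.81e6 / 0.985) / 0.08448899
n = ln(4.883249e+06) / 0.08448899 = 182.29

182.29


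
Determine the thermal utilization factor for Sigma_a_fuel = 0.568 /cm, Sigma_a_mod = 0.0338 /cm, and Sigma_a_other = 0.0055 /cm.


f = Sigma_a_fuel / (Sigma_a_fuel + Sigma_a_mod + Sigma_a_other)
f = 0.568 / (0.568 + 0.0338 + 0.0055)
f = 0.93529

0.93529


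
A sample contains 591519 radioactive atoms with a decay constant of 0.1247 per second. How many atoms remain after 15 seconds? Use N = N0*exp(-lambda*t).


N = N0 * exp(-lambda * t)
N = 591519 * exp(-0.1247 * 15)
N = 91122

91122


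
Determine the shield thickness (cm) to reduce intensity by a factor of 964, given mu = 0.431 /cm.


x = ln(factor) / mu
x = ln(964) / 0.431
x = 15.942 cm

15.942


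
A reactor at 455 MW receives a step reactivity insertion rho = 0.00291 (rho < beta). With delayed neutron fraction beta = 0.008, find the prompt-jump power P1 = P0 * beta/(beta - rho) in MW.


P1/P0 = beta / (beta - rho)
P1/P0 = 0.008 / (0.008 - 0.00291) = 1.571709
P1 = 455 * 1.571709 = 715.13 MW

715.13


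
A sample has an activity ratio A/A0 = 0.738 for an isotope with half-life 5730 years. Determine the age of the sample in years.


lambda = ln(2) / t_half = ln(2) / 5730 = 1.209681e-04 /yr
t = -ln(A/A0) / lambda
t = -ln(0.738) / 1.209681e-04
t = 2511.5 yr

2511.5


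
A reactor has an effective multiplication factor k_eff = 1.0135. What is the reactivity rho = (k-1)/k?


rho = (k_eff - 1) / k_eff
rho = (1.0135 - 1) / 1.0135
rho = 0.013320

0.013320


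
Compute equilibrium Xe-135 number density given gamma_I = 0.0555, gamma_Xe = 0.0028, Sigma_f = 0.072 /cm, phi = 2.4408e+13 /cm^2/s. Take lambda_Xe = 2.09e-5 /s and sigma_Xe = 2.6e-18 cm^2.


Xe_eq = (gamma_I + gamma_Xe) * Sigma_f * phi / (lambda_Xe + sigma_Xe * phi)
Numerator = (0.0555 + 0.0028) * 0.072 * 2.4408e+13 = 1.024550e+11
Denominator = 2.09e-5 + 2.6e-18 * 2.4408e+13 = 8.436080e-05
Xe_eq = 1.024550e+11 / 8.436080e-05 = 1.2145e+15 /cm^3

1.2145e+15


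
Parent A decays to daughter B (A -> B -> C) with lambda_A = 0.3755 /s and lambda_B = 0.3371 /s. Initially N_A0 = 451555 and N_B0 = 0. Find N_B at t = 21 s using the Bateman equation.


N_B(t) = lambda_A * N_A0 / (lambda_B - lambda_A) * [exp(-lambda_A*t) - exp(-lambda_B*t)]
exp(-0.3755*21) = 3.761585e-04; exp(-0.3371*21) = 8.425311e-04
N_B = 0.3755 * 451555 / (0.3371 - 0.3755) * (3.761585e-04 - 8.425311e-04)
N_B = 2059.3

2059.3


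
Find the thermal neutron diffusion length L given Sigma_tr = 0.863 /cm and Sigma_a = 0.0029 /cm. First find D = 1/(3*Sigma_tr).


D = 1 / (3 * Sigma_tr) = 1 / (3 * 0.863) = 0.3862495 cm
L = sqrt(D / Sigma_a)
L = sqrt(0.3862495 / 0.0029)
L = 11.541 cm

11.541


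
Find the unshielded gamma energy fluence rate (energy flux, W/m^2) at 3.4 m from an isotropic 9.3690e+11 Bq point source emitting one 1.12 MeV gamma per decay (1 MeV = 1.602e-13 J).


psi = A * E * 1.602e-13 / (4*pi*r^2)
psi = 9.3690e+11 * 1.12 * 1.602e-13 / (4*pi*3.4^2)
psi = 0.0011572 W/m^2

0.0011572


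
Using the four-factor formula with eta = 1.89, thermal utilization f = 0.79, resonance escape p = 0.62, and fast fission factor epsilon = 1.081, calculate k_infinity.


k_inf = eta * f * p * epsilon
k_inf = 1.89 * 0.79 * 0.62 * 1.081
k_inf = 1.0007

1.0007


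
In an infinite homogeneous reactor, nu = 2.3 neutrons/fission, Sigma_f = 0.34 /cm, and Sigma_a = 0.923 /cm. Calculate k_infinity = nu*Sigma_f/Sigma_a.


k_inf = nu * Sigma_f / Sigma_a
k_inf = 2.3 * 0.34 / 0.923
k_inf = 0.84724

0.84724


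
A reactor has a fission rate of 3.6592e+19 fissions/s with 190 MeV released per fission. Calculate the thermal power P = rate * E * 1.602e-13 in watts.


P = fission_rate * E_MeV * 1.602e-13
P = 3.6592e+19 * 190 * 1.602e-13
P = 1.1138e+09 W

1.1138e+09


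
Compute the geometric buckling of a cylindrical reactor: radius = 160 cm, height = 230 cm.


B^2 = (2.405/R)^2 + (pi/H)^2
B^2 = (2.405/160)^2 + (pi/230)^2
B^2 = 4.1251e-04 /cm^2

4.1251e-04


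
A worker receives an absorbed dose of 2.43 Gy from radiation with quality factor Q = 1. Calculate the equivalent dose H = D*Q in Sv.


H = D * Q
H = 2.43 * 1
H = 2.4300 Sv

2.4300


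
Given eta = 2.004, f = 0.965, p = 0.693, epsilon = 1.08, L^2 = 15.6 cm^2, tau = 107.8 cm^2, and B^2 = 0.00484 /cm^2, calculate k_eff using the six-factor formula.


k_inf = eta*f*p*eps = 2.004*0.965*0.693*1.08 = 1.447378
P_TNL = 1/(1 + L^2*B^2) = 1/(1 + 15.6*0.00484) = 0.9297966
P_FNL = exp(-B^2*tau) = exp(-0.00484*107.8) = 0.5934799
k_eff = k_inf * P_TNL * P_FNL = 1.447378 * 0.9297966 * 0.5934799
k_eff = 0.79869

0.79869


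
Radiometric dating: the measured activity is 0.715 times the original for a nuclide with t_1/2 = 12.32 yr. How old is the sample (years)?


lambda = ln(2) / t_half = ln(2) / 12.32 = 0.05626195 /yr
t = -ln(A/A0) / lambda
t = -ln(0.715) / 0.05626195
t = 5.9627 yr

5.9627


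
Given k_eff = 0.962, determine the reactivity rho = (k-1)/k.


rho = (k_eff - 1) / k_eff
rho = (0.962 - 1) / 0.962
rho = -0.039501

-0.039501


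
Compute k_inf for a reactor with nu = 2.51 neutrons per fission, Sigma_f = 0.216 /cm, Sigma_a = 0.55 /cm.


k_inf = nu * Sigma_f / Sigma_a
k_inf = 2.51 * 0.216 / 0.55
k_inf = 0.98575

0.98575


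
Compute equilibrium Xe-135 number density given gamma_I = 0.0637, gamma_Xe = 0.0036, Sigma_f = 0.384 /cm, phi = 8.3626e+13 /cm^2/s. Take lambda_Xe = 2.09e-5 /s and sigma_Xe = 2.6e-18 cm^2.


Xe_eq = (gamma_I + gamma_Xe) * Sigma_f * phi / (lambda_Xe + sigma_Xe * phi)
Numerator = (0.0637 + 0.0036) * 0.384 * 8.3626e+13 = 2.161163e+12
Denominator = 2.09e-5 + 2.6e-18 * 8.3626e+13 = 2.383276e-04
Xe_eq = 2.161163e+12 / 2.383276e-04 = 9.0680e+15 /cm^3

9.0680e+15


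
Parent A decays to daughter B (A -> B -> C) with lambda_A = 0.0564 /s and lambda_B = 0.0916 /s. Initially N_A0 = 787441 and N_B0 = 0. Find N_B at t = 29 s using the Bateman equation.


N_B(t) = lambda_A * N_A0 / (lambda_B - lambda_A) * [exp(-lambda_A*t) - exp(-lambda_B*t)]
exp(-0.0564*29) = 0.1948354; exp(-0.0916*29) = 0.07020049
N_B = 0.0564 * 787441 / (0.0916 - 0.0564) * (0.1948354 - 0.07020049)
N_B = 157251

157251


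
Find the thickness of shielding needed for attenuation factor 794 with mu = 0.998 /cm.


x = ln(factor) / mu
x = ln(794) / 0.998
x = 6.6905 cm

6.6905


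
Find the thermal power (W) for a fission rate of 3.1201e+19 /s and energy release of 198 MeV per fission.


P = fission_rate * E_MeV * 1.602e-13
P = 3.1201e+19 * 198 * 1.602e-13
P = 9.8968e+08 W

9.8968e+08


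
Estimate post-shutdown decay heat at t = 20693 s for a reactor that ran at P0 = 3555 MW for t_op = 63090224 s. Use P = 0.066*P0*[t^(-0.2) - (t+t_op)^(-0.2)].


P/P0 = 0.066 * [t^(-0.2) - (t + t_op)^(-0.2)]
P/P0 = 0.066 * [20693^(-0.2) - (20693 + 63090224)^(-0.2)]
P/P0 = 0.066 * [0.1370362 - 0.02754096] = 0.007226686
P = 3555 * 0.007226686 = 25.691 MW

25.691


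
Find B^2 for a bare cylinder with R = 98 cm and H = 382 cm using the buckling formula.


B^2 = (2.405/R)^2 + (pi/H)^2
B^2 = (2.405/98)^2 + (pi/382)^2
B^2 = 6.6989e-04 /cm^2

6.6989e-04


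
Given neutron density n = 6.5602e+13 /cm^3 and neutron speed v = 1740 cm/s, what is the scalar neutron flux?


phi = n * v
phi = 6.5602e+13 * 1740
phi = 1.1415e+17 /cm^2/s

1.1415e+17


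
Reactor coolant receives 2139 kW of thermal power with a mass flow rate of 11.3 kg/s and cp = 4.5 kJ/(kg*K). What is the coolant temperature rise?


dT = Q / (m_dot * cp)
dT = 2139 / (11.3 * 4.5)
dT = 42.065 C

42.065


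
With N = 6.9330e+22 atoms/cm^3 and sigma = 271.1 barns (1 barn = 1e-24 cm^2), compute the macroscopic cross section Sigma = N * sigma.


Sigma = N * sigma_barns * 1e-24
Sigma = 6.9330e+22 * 271.1 * 1e-24
Sigma = 18.795 /cm

18.795


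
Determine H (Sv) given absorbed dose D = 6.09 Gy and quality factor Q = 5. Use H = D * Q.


H = D * Q
H = 6.09 * 5
H = 30.450 Sv

30.450


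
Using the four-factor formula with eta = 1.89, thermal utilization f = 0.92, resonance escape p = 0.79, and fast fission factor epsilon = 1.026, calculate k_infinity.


k_inf = eta * f * p * epsilon
k_inf = 1.89 * 0.92 * 0.79 * 1.026
k_inf = 1.4094

1.4094


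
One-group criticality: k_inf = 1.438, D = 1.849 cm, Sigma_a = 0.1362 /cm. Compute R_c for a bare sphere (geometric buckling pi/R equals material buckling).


L^2 = D / Sigma_a = 1.849 / 0.1362 = 13.57562 cm^2
B_m^2 = (k_inf - 1) / L^2 = (1.438 - 1) / 13.57562 = 0.03226372 /cm^2
For a bare sphere: B_g = pi/R, so R_c = pi / sqrt(B_m^2)
R_c = pi / sqrt(0.03226372) = 17.490 cm

17.490


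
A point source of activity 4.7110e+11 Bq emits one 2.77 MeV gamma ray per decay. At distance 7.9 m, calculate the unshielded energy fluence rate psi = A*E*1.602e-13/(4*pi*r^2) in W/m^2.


psi = A * E * 1.602e-13 / (4*pi*r^2)
psi = 4.7110e+11 * 2.77 * 1.602e-13 / (4*pi*7.9^2)
psi = 2.6656e-04 W/m^2

2.6656e-04


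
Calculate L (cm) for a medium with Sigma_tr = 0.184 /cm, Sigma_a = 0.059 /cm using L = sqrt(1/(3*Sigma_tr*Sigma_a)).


D = 1 / (3 * Sigma_tr) = 1 / (3 * 0.184) = 1.811594 cm
L = sqrt(D / Sigma_a)
L = sqrt(1.811594 / 0.059)
L = 5.5412 cm

5.5412


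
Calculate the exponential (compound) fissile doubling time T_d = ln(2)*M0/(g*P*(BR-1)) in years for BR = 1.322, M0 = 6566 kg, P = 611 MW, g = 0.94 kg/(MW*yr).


Breeding gain G = BR - 1 = 1.322 - 1 = 0.322
Fissile production rate = g * P * G = 0.94 * 611 * 0.322 = 184.93748 kg/yr
T_d = ln(2) * M0 / (g * P * G)
T_d = ln(2) * 6566 / 184.93748 = 24.609 yr

24.609


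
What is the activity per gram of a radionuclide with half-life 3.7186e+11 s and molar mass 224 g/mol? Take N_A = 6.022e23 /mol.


lambda = ln(2) / t_half = ln(2) / 3.7186e+11 = 1.864000e-12 /s
SA = lambda * N_A / M
SA = 1.864000e-12 * 6.022e23 / 224
SA = 5.0112e+09 Bq/g

5.0112e+09


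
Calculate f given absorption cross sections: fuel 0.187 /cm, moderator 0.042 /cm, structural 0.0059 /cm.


f = Sigma_a_fuel / (Sigma_a_fuel + Sigma_a_mod + Sigma_a_other)
f = 0.187 / (0.187 + 0.042 + 0.0059)
f = 0.79608

0.79608


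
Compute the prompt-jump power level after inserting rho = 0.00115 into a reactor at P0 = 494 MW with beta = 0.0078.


P1/P0 = beta / (beta - rho)
P1/P0 = 0.0078 / (0.0078 - 0.00115) = 1.172932
P1 = 494 * 1.172932 = 579.43 MW

579.43


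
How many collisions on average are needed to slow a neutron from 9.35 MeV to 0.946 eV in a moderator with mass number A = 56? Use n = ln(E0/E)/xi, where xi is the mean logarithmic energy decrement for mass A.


xi = 1 + (A-1)^2/(2A)*ln((A-1)/(A+1)) = 0.03529286 (for A = 56)
n = ln(E0/E) / xi
n = ln(9.35e6 / 0.946) / 0.03529286
n = ln(9.883721e+06) / 0.03529286 = 456.36

456.36


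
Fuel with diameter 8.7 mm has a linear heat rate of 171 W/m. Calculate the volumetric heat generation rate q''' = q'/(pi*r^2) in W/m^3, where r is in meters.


r = D / 2 / 1000 = 8.7 / 2 / 1000 = 0.00435 m
q''' = q' / (pi * r^2)
q''' = 171 / (pi * 0.00435^2)
q''' = 2.8765e+06 W/m^3

2.8765e+06


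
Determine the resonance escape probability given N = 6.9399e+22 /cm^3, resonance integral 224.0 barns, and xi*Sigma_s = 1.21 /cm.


p = exp(-N * I * 1e-24 / (xi*Sigma_s))
p = exp(-6.9399e+22 * 224.0 * 1e-24 / 1.21)
p = 2.6329e-06

2.6329e-06


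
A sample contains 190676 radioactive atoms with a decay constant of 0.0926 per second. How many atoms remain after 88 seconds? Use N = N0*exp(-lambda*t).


N = N0 * exp(-lambda * t)
N = 190676 * exp(-0.0926 * 88)
N = 55.121

55.121


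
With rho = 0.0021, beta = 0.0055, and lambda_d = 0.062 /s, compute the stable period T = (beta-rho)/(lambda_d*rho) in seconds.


T = (beta - rho) / (lambda_d * rho)
T = (0.0055 - 0.0021) / (0.062 * 0.0021)
T = 26.114 s

26.114


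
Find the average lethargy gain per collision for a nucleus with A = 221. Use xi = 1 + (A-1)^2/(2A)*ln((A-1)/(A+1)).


xi = 1 + (A-1)^2/(2A) * ln((A-1)/(A+1))
xi = 1 + (221-1)^2/(2*221) * ln((221-1)/(221 +1))
xi = 0.0090225

0.0090225


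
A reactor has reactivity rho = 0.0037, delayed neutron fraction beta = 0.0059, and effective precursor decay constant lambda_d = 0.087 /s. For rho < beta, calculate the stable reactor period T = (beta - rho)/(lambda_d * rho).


T = (beta - rho) / (lambda_d * rho)
T = (0.0059 - 0.0037) / (0.087 * 0.0037)
T = 6.8344 s

6.8344


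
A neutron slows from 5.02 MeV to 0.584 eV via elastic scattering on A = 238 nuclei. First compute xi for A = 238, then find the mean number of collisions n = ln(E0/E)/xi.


xi = 1 + (A-1)^2/(2A)*ln((A-1)/(A+1)) = 0.008379872 (for A = 238)
n = ln(E0/E) / xi
n = ln(5.02e6 / 0.584) / 0.008379872
n = ln(8.595890e+06) / 0.008379872 = 1905.4

1905.4


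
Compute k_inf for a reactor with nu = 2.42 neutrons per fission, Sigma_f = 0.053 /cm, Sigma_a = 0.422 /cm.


k_inf = nu * Sigma_f / Sigma_a
k_inf = 2.42 * 0.053 / 0.422
k_inf = 0.30393

0.30393


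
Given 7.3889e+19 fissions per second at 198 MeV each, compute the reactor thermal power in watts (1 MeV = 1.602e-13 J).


P = fission_rate * E_MeV * 1.602e-13
P = 7.3889e+19 * 198 * 1.602e-13
P = 2.3437e+09 W

2.3437e+09


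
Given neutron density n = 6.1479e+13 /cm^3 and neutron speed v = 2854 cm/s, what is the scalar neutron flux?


phi = n * v
phi = 6.1479e+13 * 2854
phi = 1.7546e+17 /cm^2/s

1.7546e+17


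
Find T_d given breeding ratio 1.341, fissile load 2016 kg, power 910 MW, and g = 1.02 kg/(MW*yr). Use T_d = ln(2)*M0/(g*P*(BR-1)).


Breeding gain G = BR - 1 = 1.341 - 1 = 0.341
Fissile production rate = g * P * G = 1.02 * 910 * 0.341 = 316.5162 kg/yr
T_d = ln(2) * M0 / (g * P * G)
T_d = ln(2) * 2016 / 316.5162 = 4.4149 yr

4.4149


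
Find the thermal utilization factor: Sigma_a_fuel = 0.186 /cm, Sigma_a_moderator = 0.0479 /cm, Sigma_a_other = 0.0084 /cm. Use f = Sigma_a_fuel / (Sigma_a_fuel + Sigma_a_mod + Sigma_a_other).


f = Sigma_a_fuel / (Sigma_a_fuel + Sigma_a_mod + Sigma_a_other)
f = 0.186 / (0.186 + 0.0479 + 0.0084)
f = 0.76764

0.76764


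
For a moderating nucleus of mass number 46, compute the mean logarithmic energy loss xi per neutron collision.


xi = 1 + (A-1)^2/(2A) * ln((A-1)/(A+1))
xi = 1 + (46-1)^2/(2*46) * ln((46-1)/(46 +1))
xi = 0.042855

0.042855


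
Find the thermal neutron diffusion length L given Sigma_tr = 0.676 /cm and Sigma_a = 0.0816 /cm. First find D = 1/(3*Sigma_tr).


D = 1 / (3 * Sigma_tr) = 1 / (3 * 0.676) = 0.4930966 cm
L = sqrt(D / Sigma_a)
L = sqrt(0.4930966 / 0.0816)
L = 2.4582 cm

2.4582


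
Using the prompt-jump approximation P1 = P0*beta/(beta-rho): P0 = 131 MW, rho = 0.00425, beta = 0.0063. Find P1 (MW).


P1/P0 = beta / (beta - rho)
P1/P0 = 0.0063 / (0.0063 - 0.00425) = 3.073171
P1 = 131 * 3.073171 = 402.59 MW

402.59


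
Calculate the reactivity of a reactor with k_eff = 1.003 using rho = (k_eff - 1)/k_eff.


rho = (k_eff - 1) / k_eff
rho = (1.003 - 1) / 1.003
rho = 0.0029910

0.0029910


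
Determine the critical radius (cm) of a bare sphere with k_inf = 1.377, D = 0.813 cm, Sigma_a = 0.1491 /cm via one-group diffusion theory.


L^2 = D / Sigma_a = 0.813 / 0.1491 = 5.452716 cm^2
B_m^2 = (k_inf - 1) / L^2 = (1.377 - 1) / 5.452716 = 0.06913986 /cm^2
For a bare sphere: B_g = pi/R, so R_c = pi / sqrt(B_m^2)
R_c = pi / sqrt(0.06913986) = 11.948 cm

11.948


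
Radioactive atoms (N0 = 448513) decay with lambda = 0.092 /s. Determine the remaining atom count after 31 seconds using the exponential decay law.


N = N0 * exp(-lambda * t)
N = 448513 * exp(-0.092 * 31)
N = 25892

25892


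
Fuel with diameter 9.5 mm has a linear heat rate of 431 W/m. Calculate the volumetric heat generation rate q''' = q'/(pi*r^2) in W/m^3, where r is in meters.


r = D / 2 / 1000 = 9.5 / 2 / 1000 = 0.00475 m
q''' = q' / (pi * r^2)
q''' = 431 / (pi * 0.00475^2)
q''' = 6.0805e+06 W/m^3

6.0805e+06


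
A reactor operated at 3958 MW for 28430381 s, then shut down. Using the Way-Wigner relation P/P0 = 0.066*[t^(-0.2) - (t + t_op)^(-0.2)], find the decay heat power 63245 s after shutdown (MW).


P/P0 = 0.066 * [t^(-0.2) - (t + t_op)^(-0.2)]
P/P0 = 0.066 * [63245^(-0.2) - (63245 + 28430381)^(-0.2)]
P/P0 = 0.066 * [0.1095960 - 0.03228869] = 0.005102282
P = 3958 * 0.005102282 = 20.195 MW

20.195


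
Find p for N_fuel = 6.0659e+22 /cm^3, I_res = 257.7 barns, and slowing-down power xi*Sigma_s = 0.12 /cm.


p = exp(-N * I * 1e-24 / (xi*Sigma_s))
p = exp(-6.0659e+22 * 257.7 * 1e-24 / 0.12)
p = 2.6702e-57

2.6702e-57


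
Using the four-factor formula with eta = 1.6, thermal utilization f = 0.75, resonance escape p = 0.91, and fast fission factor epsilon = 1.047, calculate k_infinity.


k_inf = eta * f * p * epsilon
k_inf = 1.6 * 0.75 * 0.91 * 1.047
k_inf = 1.1433

1.1433


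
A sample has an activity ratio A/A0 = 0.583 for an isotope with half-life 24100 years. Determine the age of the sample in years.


lambda = ln(2) / t_half = ln(2) / 24100 = 2.876129e-05 /yr
t = -ln(A/A0) / lambda
t = -ln(0.583) / 2.876129e-05
t = 18760 yr

18760


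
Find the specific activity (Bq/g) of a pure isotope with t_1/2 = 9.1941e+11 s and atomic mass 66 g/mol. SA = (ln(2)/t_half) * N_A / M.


lambda = ln(2) / t_half = ln(2) / 9.1941e+11 = 7.539043e-13 /s
SA = lambda * N_A / M
SA = 7.539043e-13 * 6.022e23 / 66
SA = 6.8788e+09 Bq/g

6.8788e+09


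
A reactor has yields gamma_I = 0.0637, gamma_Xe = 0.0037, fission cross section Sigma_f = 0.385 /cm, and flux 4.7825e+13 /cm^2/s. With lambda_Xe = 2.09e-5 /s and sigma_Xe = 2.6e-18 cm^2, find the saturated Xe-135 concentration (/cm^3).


Xe_eq = (gamma_I + gamma_Xe) * Sigma_f * phi / (lambda_Xe + sigma_Xe * phi)
Numerator = (0.0637 + 0.0037) * 0.385 * 4.7825e+13 = 1.241011e+12
Denominator = 2.09e-5 + 2.6e-18 * 4.7825e+13 = 1.452450e-04
Xe_eq = 1.241011e+12 / 1.452450e-04 = 8.5443e+15 /cm^3

8.5443e+15


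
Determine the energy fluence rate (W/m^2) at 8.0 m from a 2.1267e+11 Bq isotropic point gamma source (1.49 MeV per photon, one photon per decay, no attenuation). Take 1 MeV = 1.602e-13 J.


psi = A * E * 1.602e-13 / (4*pi*r^2)
psi = 2.1267e+11 * 1.49 * 1.602e-13 / (4*pi*8.0^2)
psi = 6.3120e-05 W/m^2

6.3120e-05


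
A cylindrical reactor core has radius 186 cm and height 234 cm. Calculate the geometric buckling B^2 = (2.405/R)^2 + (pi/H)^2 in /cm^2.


B^2 = (2.405/R)^2 + (pi/H)^2
B^2 = (2.405/186)^2 + (pi/234)^2
B^2 = 3.4743e-04 /cm^2

3.4743e-04


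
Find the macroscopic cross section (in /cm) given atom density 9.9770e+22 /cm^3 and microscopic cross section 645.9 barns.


Sigma = N * sigma_barns * 1e-24
Sigma = 9.9770e+22 * 645.9 * 1e-24
Sigma = 64.441 /cm

64.441


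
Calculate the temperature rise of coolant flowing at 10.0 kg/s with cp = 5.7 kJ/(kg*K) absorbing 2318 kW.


dT = Q / (m_dot * cp)
dT = 2318 / (10.0 * 5.7)
dT = 40.667 C

40.667


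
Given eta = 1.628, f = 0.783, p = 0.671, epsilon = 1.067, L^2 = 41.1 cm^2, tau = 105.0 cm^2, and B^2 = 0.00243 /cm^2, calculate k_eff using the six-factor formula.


k_inf = eta*f*p*eps = 1.628*0.783*0.671*1.067 = 0.9126476
P_TNL = 1/(1 + L^2*B^2) = 1/(1 + 41.1*0.00243) = 0.9091959
P_FNL = exp(-B^2*tau) = exp(-0.00243*105.0) = 0.7748003
k_eff = k_inf * P_TNL * P_FNL = 0.9126476 * 0.9091959 * 0.7748003
k_eff = 0.64291

0.64291


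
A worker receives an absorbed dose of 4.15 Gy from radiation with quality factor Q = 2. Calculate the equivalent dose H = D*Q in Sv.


H = D * Q
H = 4.15 * 2
H = 8.3000 Sv

8.3000


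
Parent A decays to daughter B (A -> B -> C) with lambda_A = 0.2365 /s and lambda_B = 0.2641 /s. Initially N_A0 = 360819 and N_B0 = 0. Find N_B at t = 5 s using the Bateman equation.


N_B(t) = lambda_A * N_A0 / (lambda_B - lambda_A) * [exp(-lambda_A*t) - exp(-lambda_B*t)]
exp(-0.2365*5) = 0.3065115; exp(-0.2641*5) = 0.2670018
N_B = 0.2365 * 360819 / (0.2641 - 0.2365) * (0.3065115 - 0.2670018)
N_B = 122156

122156


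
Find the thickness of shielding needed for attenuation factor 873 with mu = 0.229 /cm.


x = ln(factor) / mu
x = ln(873) / 0.229
x = 29.572 cm

29.572


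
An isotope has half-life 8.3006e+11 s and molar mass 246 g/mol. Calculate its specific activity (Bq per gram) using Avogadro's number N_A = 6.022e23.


lambda = ln(2) / t_half = ln(2) / 8.3006e+11 = 8.350567e-13 /s
SA = lambda * N_A / M
SA = 8.350567e-13 * 6.022e23 / 246
SA = 2.0442e+09 Bq/g

2.0442e+09


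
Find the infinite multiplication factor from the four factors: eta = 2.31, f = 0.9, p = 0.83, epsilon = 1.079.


k_inf = eta * f * p * epsilon
k_inf = 2.31 * 0.9 * 0.83 * 1.079
k_inf = 1.8619

1.8619


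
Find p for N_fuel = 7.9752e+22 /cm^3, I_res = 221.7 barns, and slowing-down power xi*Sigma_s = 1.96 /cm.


p = exp(-N * I * 1e-24 / (xi*Sigma_s))
p = exp(-7.9752e+22 * 221.7 * 1e-24 / 1.96)
p = 1.2085e-04

1.2085e-04


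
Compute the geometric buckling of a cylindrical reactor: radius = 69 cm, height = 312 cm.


B^2 = (2.405/R)^2 + (pi/H)^2
B^2 = (2.405/69)^2 + (pi/312)^2
B^2 = 0.0013163 /cm^2

0.0013163


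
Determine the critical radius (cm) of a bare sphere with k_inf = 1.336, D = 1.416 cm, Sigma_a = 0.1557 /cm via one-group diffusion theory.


L^2 = D / Sigma_a = 1.416 / 0.1557 = 9.094412 cm^2
B_m^2 = (k_inf - 1) / L^2 = (1.336 - 1) / 9.094412 = 0.03694576 /cm^2
For a bare sphere: B_g = pi/R, so R_c = pi / sqrt(B_m^2)
R_c = pi / sqrt(0.03694576) = 16.344 cm

16.344


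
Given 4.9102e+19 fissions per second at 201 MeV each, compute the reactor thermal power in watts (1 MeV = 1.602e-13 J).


P = fission_rate * E_MeV * 1.602e-13
P = 4.9102e+19 * 201 * 1.602e-13
P = 1.5811e+09 W

1.5811e+09


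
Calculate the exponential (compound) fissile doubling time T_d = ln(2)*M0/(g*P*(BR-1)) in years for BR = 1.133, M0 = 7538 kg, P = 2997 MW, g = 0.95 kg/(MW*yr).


Breeding gain G = BR - 1 = 1.133 - 1 = 0.133
Fissile production rate = g * P * G = 0.95 * 2997 * 0.133 = 378.67095 kg/yr
T_d = ln(2) * M0 / (g * P * G)
T_d = ln(2) * 7538 / 378.67095 = 13.798 yr

13.798


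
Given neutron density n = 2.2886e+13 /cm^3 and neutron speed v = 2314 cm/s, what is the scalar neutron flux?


phi = n * v
phi = 2.2886e+13 * 2314
phi = 5.2958e+16 /cm^2/s

5.2958e+16


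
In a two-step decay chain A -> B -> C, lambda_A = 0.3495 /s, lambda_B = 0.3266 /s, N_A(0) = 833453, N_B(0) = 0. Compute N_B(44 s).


N_B(t) = lambda_A * N_A0 / (lambda_B - lambda_A) * [exp(-lambda_A*t) - exp(-lambda_B*t)]
exp(-0.3495*44) = 2.096136e-07; exp(-0.3266*44) = 5.741357e-07
N_B = 0.3495 * 833453 / (0.3266 - 0.3495) * (2.096136e-07 - 5.741357e-07)
N_B = 4.6368

4.6368


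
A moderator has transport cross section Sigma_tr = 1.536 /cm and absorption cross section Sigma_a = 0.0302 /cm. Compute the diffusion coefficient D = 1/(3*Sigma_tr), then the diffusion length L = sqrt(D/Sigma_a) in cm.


D = 1 / (3 * Sigma_tr) = 1 / (3 * 1.536) = 0.2170139 cm
L = sqrt(D / Sigma_a)
L = sqrt(0.2170139 / 0.0302)
L = 2.6807 cm

2.6807


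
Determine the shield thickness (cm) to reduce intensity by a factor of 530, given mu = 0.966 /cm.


x = ln(factor) / mu
x = ln(530) / 0.966
x = 6.4937 cm

6.4937


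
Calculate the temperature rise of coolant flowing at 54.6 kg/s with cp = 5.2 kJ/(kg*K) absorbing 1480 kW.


dT = Q / (m_dot * cp)
dT = 1480 / (54.6 * 5.2)
dT = 5.2127 C

5.2127


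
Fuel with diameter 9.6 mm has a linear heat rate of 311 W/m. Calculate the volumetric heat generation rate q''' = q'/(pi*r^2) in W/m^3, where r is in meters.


r = D / 2 / 1000 = 9.6 / 2 / 1000 = 0.0048 m
q''' = q' / (pi * r^2)
q''' = 311 / (pi * 0.0048^2)
q''' = 4.2966e+06 W/m^3

4.2966e+06


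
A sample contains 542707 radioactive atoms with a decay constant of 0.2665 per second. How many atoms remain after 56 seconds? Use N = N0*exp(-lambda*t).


N = N0 * exp(-lambda * t)
N = 542707 * exp(-0.2665 * 56)
N = 0.17912

0.17912


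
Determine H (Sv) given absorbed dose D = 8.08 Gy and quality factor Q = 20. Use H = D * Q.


H = D * Q
H = 8.08 * 20
H = 161.60 Sv

161.60


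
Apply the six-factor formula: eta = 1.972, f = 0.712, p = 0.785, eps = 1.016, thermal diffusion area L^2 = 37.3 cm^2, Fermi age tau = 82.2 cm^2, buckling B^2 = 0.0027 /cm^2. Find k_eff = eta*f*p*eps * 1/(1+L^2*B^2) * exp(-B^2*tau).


k_inf = eta*f*p*eps = 1.972*0.712*0.785*1.016 = 1.119825
P_TNL = 1/(1 + L^2*B^2) = 1/(1 + 37.3*0.0027) = 0.9085045
P_FNL = exp(-B^2*tau) = exp(-0.0027*82.2) = 0.8009634
k_eff = k_inf * P_TNL * P_FNL = 1.119825 * 0.9085045 * 0.8009634
k_eff = 0.81487

0.81487


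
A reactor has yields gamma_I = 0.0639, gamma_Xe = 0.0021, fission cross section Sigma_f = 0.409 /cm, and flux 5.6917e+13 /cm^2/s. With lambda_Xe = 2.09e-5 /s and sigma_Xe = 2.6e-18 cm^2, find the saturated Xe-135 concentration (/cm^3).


Xe_eq = (gamma_I + gamma_Xe) * Sigma_f * phi / (lambda_Xe + sigma_Xe * phi)
Numerator = (0.0639 + 0.0021) * 0.409 * 5.6917e+13 = 1.536417e+12
Denominator = 2.09e-5 + 2.6e-18 * 5.6917e+13 = 1.688842e-04
Xe_eq = 1.536417e+12 / 1.688842e-04 = 9.0975e+15 /cm^3

9.0975e+15


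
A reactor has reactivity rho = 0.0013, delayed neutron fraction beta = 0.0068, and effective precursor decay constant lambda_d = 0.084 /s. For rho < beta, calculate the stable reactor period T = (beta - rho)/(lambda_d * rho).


T = (beta - rho) / (lambda_d * rho)
T = (0.0068 - 0.0013) / (0.084 * 0.0013)
T = 50.366 s

50.366


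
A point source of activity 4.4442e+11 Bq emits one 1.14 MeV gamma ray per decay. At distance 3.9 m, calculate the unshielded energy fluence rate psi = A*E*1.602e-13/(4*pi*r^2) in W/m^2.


psi = A * E * 1.602e-13 / (4*pi*r^2)
psi = 4.4442e+11 * 1.14 * 1.602e-13 / (4*pi*3.9^2)
psi = 4.2464e-04 W/m^2

4.2464e-04


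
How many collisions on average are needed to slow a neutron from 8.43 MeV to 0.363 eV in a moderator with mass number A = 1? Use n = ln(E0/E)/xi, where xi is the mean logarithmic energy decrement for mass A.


xi = 1 + (A-1)^2/(2A)*ln((A-1)/(A+1)) = 1 (for A = 1)
n = ln(E0/E) / xi
n = ln(8.43e6 / 0.363) / 1
n = ln(2.322314e+07) / 1 = 16.961

16.961


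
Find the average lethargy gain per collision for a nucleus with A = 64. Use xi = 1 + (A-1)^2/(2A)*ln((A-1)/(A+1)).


xi = 1 + (A-1)^2/(2A) * ln((A-1)/(A+1))
xi = 1 + (64-1)^2/(2*64) * ln((64-1)/(64 +1))
xi = 0.030927

0.030927


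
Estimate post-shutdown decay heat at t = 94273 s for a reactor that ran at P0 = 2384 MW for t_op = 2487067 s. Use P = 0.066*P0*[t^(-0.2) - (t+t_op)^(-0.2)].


P/P0 = 0.066 * [t^(-0.2) - (t + t_op)^(-0.2)]
P/P0 = 0.066 * [94273^(-0.2) - (94273 + 2487067)^(-0.2)]
P/P0 = 0.066 * [0.1011865 - 0.05219525] = 0.003233423
P = 2384 * 0.003233423 = 7.7085 MW

7.7085


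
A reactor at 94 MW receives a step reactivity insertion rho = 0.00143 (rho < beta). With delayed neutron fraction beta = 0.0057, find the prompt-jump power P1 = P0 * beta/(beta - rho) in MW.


P1/P0 = beta / (beta - rho)
P1/P0 = 0.0057 / (0.0057 - 0.00143) = 1.334895
P1 = 94 * 1.334895 = 125.48 MW

125.48


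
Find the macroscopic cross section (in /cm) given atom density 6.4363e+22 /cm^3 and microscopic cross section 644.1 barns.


Sigma = N * sigma_barns * 1e-24
Sigma = 6.4363e+22 * 644.1 * 1e-24
Sigma = 41.456 /cm

41.456
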